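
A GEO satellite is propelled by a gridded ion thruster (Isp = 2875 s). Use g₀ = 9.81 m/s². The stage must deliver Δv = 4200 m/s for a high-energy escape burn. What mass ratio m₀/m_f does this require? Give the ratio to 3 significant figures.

mass ratio ≈ 1.16

v_e = Isp · g₀ = 2875 × 9.81 = 28203.8 m/s.
Rocket equation: m₀/m_f = exp(Δv / v_e) = exp(4200 / 28203.8) = exp(0.1489) = 1.1606.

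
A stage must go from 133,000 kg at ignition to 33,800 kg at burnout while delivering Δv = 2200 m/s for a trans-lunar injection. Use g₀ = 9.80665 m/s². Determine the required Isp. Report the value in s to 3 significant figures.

Isp ≈ 164 s

ln(m₀/m_f) = ln(133000/33800) = ln(3.935) = 1.3699.
v_e = Δv / ln(m₀/m_f) = 2200 / 1.3699 = 1606.0 m/s.
Isp = v_e / g₀ = 1606.0 / 9.80665 = 163.8 s.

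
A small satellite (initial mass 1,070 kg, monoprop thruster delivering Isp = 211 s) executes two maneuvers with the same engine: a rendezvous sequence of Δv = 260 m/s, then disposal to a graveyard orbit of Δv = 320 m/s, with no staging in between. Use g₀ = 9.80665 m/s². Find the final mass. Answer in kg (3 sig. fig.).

v_e = Isp · g₀ = 211 × 9.80665 = 2069.2 m/s.
After the first burn: m = 1070 × exp(−260/2069.2) = 1070 × 0.88192 = 943.654 kg.
After the second burn: m = 943.654 × exp(−320/2069.2) = 943.654 × 0.85672 = 808.447 kg.

final mass ≈ 808 kg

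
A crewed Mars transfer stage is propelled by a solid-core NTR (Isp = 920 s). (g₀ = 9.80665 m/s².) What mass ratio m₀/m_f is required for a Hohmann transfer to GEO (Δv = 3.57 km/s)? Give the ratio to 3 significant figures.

v_e = Isp · g₀ = 920 × 9.80665 = 9022.1 m/s.
m₀/m_f = exp(Δv / v_e) = exp(3570 / 9022.1) = exp(0.3957) = 1.4854.

mass ratio ≈ 1.49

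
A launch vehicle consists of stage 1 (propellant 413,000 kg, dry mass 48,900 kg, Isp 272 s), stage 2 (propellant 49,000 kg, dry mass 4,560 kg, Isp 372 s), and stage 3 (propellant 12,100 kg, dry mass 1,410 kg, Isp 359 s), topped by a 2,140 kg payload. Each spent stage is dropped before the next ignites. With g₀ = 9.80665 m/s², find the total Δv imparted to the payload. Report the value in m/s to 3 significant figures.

Ignition mass of stage 1 = 413,000+48,900 + 49,000+4,560 + 12,100+1,410 + 2,140 = 531,110 kg.
Stage 1: m₀ = 531,110 kg, m_f = 531,110 − 413,000 = 118,110 kg; Δv = 272×9.80665×ln(4.497) = 2667.4×1.5034 ≈ 4010 m/s.
Stage 2: m₀ = 69,210 kg, m_f = 69,210 − 49,000 = 20,210 kg; Δv = 372×9.80665×ln(3.425) = 3648.1×1.2310 ≈ 4491 m/s.
Stage 3: m₀ = 15,650 kg, m_f = 15,650 − 12,100 = 3,550 kg; Δv = 359×9.80665×ln(4.408) = 3520.6×1.4835 ≈ 5223 m/s.
Total Δv = 4010 + 4491 + 5223 = 13724 m/s.

Δv ≈ 13700 m/s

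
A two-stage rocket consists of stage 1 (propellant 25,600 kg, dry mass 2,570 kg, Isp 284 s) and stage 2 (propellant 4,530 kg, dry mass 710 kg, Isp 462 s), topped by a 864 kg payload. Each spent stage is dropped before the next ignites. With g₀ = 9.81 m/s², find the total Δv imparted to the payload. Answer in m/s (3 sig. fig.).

Δv ≈ 9970 m/s

Ignition mass of stage 1 = 25,600+2,570 + 4,530+710 + 864 = 34,274 kg.
Stage 1: m₀ = 34,274 kg, m_f = 34,274 − 25,600 = 8,674 kg; Δv = 284×9.81×ln(3.951) = 2786.0×1.3741 ≈ 3828 m/s.
Stage 2: m₀ = 6,104 kg, m_f = 6,104 − 4,530 = 1,574 kg; Δv = 462×9.81×ln(3.878) = 4532.2×1.3553 ≈ 6143 m/s.
Total Δv = 3828 + 6143 = 9971 m/s.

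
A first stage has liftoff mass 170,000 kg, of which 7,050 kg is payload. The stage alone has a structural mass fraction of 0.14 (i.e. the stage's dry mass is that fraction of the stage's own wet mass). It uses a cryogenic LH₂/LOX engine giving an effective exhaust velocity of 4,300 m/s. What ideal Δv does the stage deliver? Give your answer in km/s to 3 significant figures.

Δv ≈ 7.48 km/s

Stage wet mass = m₀ − payload = 170,000 − 7,050 = 162,950 kg.
Stage dry mass = ε × stage wet mass = 0.14 × 162,950 = 22,813 kg.
Burnout mass m_f = stage dry + payload = 22,813 + 7,050 = 29,863 kg.
Δv = v_e · ln(170,000/29,863) = 4300.0 × ln(5.693) = 4300.0 × 1.7392 ≈ 7478 m/s.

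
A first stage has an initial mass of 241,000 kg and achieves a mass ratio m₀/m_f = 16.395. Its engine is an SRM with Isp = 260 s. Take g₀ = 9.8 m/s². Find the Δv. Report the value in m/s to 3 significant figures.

Δv ≈ 7130 m/s

v_e = Isp · g₀ = 260 × 9.8 = 2548.0 m/s.
Using Δv = v_e ln(m₀/m_f): Δv = v_e · ln(16.395) = 2548.0 × 2.7970 ≈ 7126.7 m/s.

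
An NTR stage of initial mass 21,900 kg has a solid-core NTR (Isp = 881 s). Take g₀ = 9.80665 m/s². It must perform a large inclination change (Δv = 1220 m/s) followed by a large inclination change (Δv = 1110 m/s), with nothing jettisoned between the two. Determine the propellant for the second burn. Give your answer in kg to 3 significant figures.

v_e = Isp · g₀ = 881 × 9.80665 = 8639.7 m/s.
After the first burn: m = 21900 × exp(−1220/8639.7) = 21900 × 0.86831 = 19,016 kg.
After the second burn: m = 19,016 × exp(−1110/8639.7) = 19,016 × 0.87943 = 16,723.2 kg.
Second-burn propellant = 19,016 − 16,723.2 = 2,292.8 kg.

propellant for the second burn ≈ 2290 kg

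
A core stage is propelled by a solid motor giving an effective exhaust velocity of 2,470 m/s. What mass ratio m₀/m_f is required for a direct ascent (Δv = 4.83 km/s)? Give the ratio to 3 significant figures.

mass ratio ≈ 7.07

Using Δv = v_e ln(m₀/m_f): m₀/m_f = exp(Δv / v_e) = exp(4830 / 2470.0) = exp(1.9555) = 7.0672.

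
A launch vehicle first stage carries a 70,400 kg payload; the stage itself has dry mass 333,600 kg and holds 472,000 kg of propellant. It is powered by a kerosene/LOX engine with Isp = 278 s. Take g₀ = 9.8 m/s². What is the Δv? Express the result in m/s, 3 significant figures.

Δv ≈ 2110 m/s

v_e = Isp · g₀ = 278 × 9.8 = 2724.4 m/s.
m₀ = payload + dry + propellant = 70,400 + 333,600 + 472,000 = 876,000 kg.
m_f = payload + dry = 70,400 + 333,600 = 404,000 kg.
Using Δv = v_e ln(m₀/m_f): Δv = v_e · ln(m₀/m_f) = 2724.4 × ln(2.168) = 2724.4 × 0.7740 ≈ 2108.6 m/s.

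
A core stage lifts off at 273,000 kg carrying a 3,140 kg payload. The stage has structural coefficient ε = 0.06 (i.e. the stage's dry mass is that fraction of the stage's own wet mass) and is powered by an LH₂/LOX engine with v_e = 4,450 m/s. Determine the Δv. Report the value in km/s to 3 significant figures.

Stage wet mass = m₀ − payload = 273,000 − 3,140 = 269,860 kg.
Stage dry mass = ε × stage wet mass = 0.06 × 269,860 = 16,191.6 kg.
Burnout mass m_f = stage dry + payload = 16,191.6 + 3,140 = 19,331.6 kg.
Δv = v_e · ln(273,000/19,331.6) = 4450.0 × ln(14.12) = 4450.0 × 2.6477 ≈ 11782 m/s.

Δv ≈ 11.8 km/s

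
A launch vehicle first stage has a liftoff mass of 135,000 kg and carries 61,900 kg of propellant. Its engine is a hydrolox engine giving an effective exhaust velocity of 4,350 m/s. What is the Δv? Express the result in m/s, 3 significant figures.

m_f = m₀ − m_prop = 135,000 − 61,900 = 73,100 kg.
From the ideal rocket equation, Δv = v_e · ln(m₀/m_f) = 4350.0 × ln(1.847) = 4350.0 × 0.6134 ≈ 2668.5 m/s.

Δv ≈ 2670 m/s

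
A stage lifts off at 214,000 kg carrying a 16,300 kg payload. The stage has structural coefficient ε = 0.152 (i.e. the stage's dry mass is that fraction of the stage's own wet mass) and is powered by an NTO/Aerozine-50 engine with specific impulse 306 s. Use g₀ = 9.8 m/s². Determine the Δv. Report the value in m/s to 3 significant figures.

Δv ≈ 4590 m/s

Stage wet mass = m₀ − payload = 214,000 − 16,300 = 197,700 kg.
Stage dry mass = ε × stage wet mass = 0.152 × 197,700 = 30,050.4 kg.
Burnout mass m_f = stage dry + payload = 30,050.4 + 16,300 = 46,350.4 kg.
v_e = Isp · g₀ = 306 × 9.8 = 2998.8 m/s.
Δv = v_e · ln(214,000/46,350.4) = 2998.8 × ln(4.617) = 2998.8 × 1.5297 ≈ 4587 m/s.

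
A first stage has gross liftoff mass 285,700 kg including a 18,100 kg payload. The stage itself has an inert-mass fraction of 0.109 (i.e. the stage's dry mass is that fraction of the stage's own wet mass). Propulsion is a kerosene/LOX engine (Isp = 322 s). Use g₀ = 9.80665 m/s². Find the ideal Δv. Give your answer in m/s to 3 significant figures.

Stage wet mass = m₀ − payload = 285,700 − 18,100 = 267,600 kg.
Stage dry mass = ε × stage wet mass = 0.109 × 267,600 = 29,168.4 kg.
Burnout mass m_f = stage dry + payload = 29,168.4 + 18,100 = 47,268.4 kg.
v_e = Isp · g₀ = 322 × 9.80665 = 3157.7 m/s.
Using Δv = v_e ln(m₀/m_f): Δv = v_e · ln(285,700/47,268.4) = 3157.7 × ln(6.044) = 3157.7 × 1.7991 ≈ 5681 m/s.

Δv ≈ 5680 m/s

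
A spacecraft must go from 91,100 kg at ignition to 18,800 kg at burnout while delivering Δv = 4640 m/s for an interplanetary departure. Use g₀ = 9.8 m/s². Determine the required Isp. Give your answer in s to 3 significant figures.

ln(m₀/m_f) = ln(91100/18800) = ln(4.846) = 1.5781.
By the Tsiolkovsky rocket equation, v_e = Δv / ln(m₀/m_f) = 4640 / 1.5781 = 2940.2 m/s.
Isp = v_e / g₀ = 2940.2 / 9.8 = 300.0 s.

Isp ≈ 300 s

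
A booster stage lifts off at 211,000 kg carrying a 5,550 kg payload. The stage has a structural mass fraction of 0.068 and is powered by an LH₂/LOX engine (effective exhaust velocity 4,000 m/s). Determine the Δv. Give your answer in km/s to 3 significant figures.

Stage wet mass = m₀ − payload = 211,000 − 5,550 = 205,450 kg.
Stage dry mass = ε × stage wet mass = 0.068 × 205,450 = 13,970.6 kg.
Burnout mass m_f = stage dry + payload = 13,970.6 + 5,550 = 19,520.6 kg.
By the Tsiolkovsky rocket equation, Δv = v_e · ln(211,000/19,520.6) = 4000.0 × ln(10.81) = 4000.0 × 2.3804 ≈ 9522 m/s.

Δv ≈ 9.52 km/s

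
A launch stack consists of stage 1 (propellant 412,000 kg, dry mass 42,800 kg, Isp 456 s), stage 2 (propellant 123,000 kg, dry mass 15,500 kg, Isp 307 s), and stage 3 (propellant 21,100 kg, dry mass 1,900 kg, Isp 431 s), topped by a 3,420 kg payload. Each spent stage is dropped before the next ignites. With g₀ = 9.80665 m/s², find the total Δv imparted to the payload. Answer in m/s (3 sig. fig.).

Δv ≈ 15800 m/s

Ignition mass of stage 1 = 412,000+42,800 + 123,000+15,500 + 21,100+1,900 + 3,420 = 619,720 kg.
Stage 1: m₀ = 619,720 kg, m_f = 619,720 − 412,000 = 207,720 kg; Δv = 456×9.80665×ln(2.983) = 4471.8×1.0931 ≈ 4888 m/s.
Stage 2: m₀ = 164,920 kg, m_f = 164,920 − 123,000 = 41,920 kg; Δv = 307×9.80665×ln(3.934) = 3010.6×1.3697 ≈ 4124 m/s.
Stage 3: m₀ = 26,420 kg, m_f = 26,420 − 21,100 = 5,320 kg; Δv = 431×9.80665×ln(4.966) = 4226.7×1.6026 ≈ 6774 m/s.
Total Δv = 4888 + 4124 + 6774 = 15786 m/s.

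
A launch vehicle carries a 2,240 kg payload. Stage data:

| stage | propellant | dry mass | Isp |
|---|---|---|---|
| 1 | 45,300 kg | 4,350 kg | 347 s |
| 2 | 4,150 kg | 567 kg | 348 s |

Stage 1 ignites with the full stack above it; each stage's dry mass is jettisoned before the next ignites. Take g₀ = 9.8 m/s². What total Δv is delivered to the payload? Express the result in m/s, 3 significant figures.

Ignition mass of stage 1 = 45,300+4,350 + 4,150+567 + 2,240 = 56,607 kg.
Stage 1: m₀ = 56,607 kg, m_f = 56,607 − 45,300 = 11,307 kg; Δv = 347×9.8×ln(5.006) = 3400.6×1.6107 ≈ 5477 m/s.
Stage 2: m₀ = 6,957 kg, m_f = 6,957 − 4,150 = 2,807 kg; Δv = 348×9.8×ln(2.478) = 3410.4×0.9076 ≈ 3095 m/s.
Total Δv = 5477 + 3095 = 8572 m/s.

Δv ≈ 8570 m/s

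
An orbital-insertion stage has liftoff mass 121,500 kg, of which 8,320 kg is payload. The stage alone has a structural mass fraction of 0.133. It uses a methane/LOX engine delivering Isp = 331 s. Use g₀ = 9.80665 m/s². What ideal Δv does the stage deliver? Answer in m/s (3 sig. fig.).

Δv ≈ 5350 m/s

Stage wet mass = m₀ − payload = 121,500 − 8,320 = 113,180 kg.
Stage dry mass = ε × stage wet mass = 0.133 × 113,180 = 15,052.9 kg.
Burnout mass m_f = stage dry + payload = 15,052.9 + 8,320 = 23,372.9 kg.
v_e = Isp · g₀ = 331 × 9.80665 = 3246.0 m/s.
Δv = v_e · ln(121,500/23,372.9) = 3246.0 × ln(5.198) = 3246.0 × 1.6483 ≈ 5351 m/s.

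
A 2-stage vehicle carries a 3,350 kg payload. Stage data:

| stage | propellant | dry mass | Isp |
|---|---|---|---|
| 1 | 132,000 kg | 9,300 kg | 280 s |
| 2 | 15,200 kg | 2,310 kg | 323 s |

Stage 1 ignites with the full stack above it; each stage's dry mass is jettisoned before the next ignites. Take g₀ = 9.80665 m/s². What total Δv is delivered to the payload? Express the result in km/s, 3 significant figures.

Ignition mass of stage 1 = 132,000+9,300 + 15,200+2,310 + 3,350 = 162,160 kg.
Stage 1: m₀ = 162,160 kg, m_f = 162,160 − 132,000 = 30,160 kg; Δv = 280×9.80665×ln(5.377) = 2745.9×1.6821 ≈ 4619 m/s.
Stage 2: m₀ = 20,860 kg, m_f = 20,860 − 15,200 = 5,660 kg; Δv = 323×9.80665×ln(3.686) = 3167.5×1.3044 ≈ 4132 m/s.
Total Δv = 4619 + 4132 = 8751 m/s.

Δv ≈ 8.75 km/s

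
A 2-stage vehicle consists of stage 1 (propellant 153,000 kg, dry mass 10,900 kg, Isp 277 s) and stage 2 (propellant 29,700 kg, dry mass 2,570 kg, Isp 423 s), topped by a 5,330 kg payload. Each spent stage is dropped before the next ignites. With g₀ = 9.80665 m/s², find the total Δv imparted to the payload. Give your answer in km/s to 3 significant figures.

Ignition mass of stage 1 = 153,000+10,900 + 29,700+2,570 + 5,330 = 201,500 kg.
Stage 1: m₀ = 201,500 kg, m_f = 201,500 − 153,000 = 48,500 kg; Δv = 277×9.80665×ln(4.155) = 2716.4×1.4242 ≈ 3869 m/s.
Stage 2: m₀ = 37,600 kg, m_f = 37,600 − 29,700 = 7,900 kg; Δv = 423×9.80665×ln(4.759) = 4148.2×1.5601 ≈ 6472 m/s.
Total Δv = 3869 + 6472 = 10341 m/s.

Δv ≈ 10.3 km/s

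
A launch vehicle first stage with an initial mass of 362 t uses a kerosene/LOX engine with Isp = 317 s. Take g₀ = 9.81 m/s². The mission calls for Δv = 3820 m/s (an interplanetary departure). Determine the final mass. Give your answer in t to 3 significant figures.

v_e = Isp · g₀ = 317 × 9.81 = 3109.8 m/s.
By the Tsiolkovsky rocket equation, m₀/m_f = exp(Δv / v_e) = exp(3820 / 3109.8) = exp(1.2284) = 3.4157.
m_f = m₀ / 3.4157 = 362 / 3.4157 = 105.981 t.

final mass ≈ 106 t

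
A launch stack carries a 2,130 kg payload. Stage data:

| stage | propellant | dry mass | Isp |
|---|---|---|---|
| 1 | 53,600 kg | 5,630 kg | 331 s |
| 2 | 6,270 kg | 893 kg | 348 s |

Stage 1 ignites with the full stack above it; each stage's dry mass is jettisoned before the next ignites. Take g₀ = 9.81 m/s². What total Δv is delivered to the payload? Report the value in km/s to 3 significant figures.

Δv ≈ 8.78 km/s

Ignition mass of stage 1 = 53,600+5,630 + 6,270+893 + 2,130 = 68,523 kg.
Stage 1: m₀ = 68,523 kg, m_f = 68,523 − 53,600 = 14,923 kg; Δv = 331×9.81×ln(4.592) = 3247.1×1.5243 ≈ 4949 m/s.
Stage 2: m₀ = 9,293 kg, m_f = 9,293 − 6,270 = 3,023 kg; Δv = 348×9.81×ln(3.074) = 3413.9×1.1230 ≈ 3834 m/s.
Total Δv = 4949 + 3834 = 8783 m/s.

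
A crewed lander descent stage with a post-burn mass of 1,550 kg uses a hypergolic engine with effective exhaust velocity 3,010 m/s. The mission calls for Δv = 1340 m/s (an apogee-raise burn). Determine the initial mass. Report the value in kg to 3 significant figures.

By the Tsiolkovsky rocket equation, m₀/m_f = exp(Δv / v_e) = exp(1340 / 3010.0) = exp(0.4452) = 1.5608.
m₀ = m_f × 1.5608 = 1,550 × 1.5608 = 2,419.24 kg.

initial mass ≈ 2420 kg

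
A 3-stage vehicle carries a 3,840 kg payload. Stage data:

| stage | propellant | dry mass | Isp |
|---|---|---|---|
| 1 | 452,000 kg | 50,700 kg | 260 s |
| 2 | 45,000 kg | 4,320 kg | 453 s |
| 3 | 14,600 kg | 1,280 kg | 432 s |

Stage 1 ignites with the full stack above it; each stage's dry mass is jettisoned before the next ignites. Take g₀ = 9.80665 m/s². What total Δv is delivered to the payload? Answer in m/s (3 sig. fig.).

Δv ≈ 14400 m/s

Ignition mass of stage 1 = 452,000+50,700 + 45,000+4,320 + 14,600+1,280 + 3,840 = 571,740 kg.
Stage 1: m₀ = 571,740 kg, m_f = 571,740 − 452,000 = 119,740 kg; Δv = 260×9.80665×ln(4.775) = 2549.7×1.5634 ≈ 3986 m/s.
Stage 2: m₀ = 69,040 kg, m_f = 69,040 − 45,000 = 24,040 kg; Δv = 453×9.80665×ln(2.872) = 4442.4×1.0550 ≈ 4687 m/s.
Stage 3: m₀ = 19,720 kg, m_f = 19,720 − 14,600 = 5,120 kg; Δv = 432×9.80665×ln(3.852) = 4236.5×1.3485 ≈ 5713 m/s.
Total Δv = 3986 + 4687 + 5713 = 14386 m/s.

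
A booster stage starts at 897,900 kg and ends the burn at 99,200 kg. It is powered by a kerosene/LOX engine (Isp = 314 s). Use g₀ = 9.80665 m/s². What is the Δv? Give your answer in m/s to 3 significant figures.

Δv ≈ 6780 m/s

v_e = Isp · g₀ = 314 × 9.80665 = 3079.3 m/s.
Rocket equation: Δv = v_e · ln(m₀/m_f) = 3079.3 × ln(9.051) = 3079.3 × 2.2029 ≈ 6783.4 m/s.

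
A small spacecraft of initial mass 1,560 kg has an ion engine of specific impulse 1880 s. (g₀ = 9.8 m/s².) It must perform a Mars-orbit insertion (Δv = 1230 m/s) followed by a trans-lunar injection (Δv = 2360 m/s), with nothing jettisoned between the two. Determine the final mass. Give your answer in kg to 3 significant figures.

v_e = Isp · g₀ = 1880 × 9.8 = 18424.0 m/s.
After the first burn: m = 1560 × exp(−1230/18424.0) = 1560 × 0.93542 = 1,459.26 kg.
After the second burn: m = 1,459.26 × exp(−2360/18424.0) = 1,459.26 × 0.87977 = 1,283.81 kg.

final mass ≈ 1280 kg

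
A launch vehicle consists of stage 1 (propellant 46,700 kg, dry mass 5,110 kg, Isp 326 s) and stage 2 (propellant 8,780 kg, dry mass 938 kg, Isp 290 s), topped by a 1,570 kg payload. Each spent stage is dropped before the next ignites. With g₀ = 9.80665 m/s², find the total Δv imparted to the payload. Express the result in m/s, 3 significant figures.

Δv ≈ 8590 m/s

Ignition mass of stage 1 = 46,700+5,110 + 8,780+938 + 1,570 = 63,098 kg.
Stage 1: m₀ = 63,098 kg, m_f = 63,098 − 46,700 = 16,398 kg; Δv = 326×9.80665×ln(3.848) = 3197.0×1.3475 ≈ 4308 m/s.
Stage 2: m₀ = 11,288 kg, m_f = 11,288 − 8,780 = 2,508 kg; Δv = 290×9.80665×ln(4.501) = 2843.9×1.5043 ≈ 4278 m/s.
Total Δv = 4308 + 4278 = 8586 m/s.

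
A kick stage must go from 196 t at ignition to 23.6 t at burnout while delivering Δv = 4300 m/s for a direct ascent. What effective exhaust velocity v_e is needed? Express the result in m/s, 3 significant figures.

ln(m₀/m_f) = ln(196000/23600) = ln(8.305) = 2.1169.
By the Tsiolkovsky rocket equation, v_e = Δv / ln(m₀/m_f) = 4300 / 2.1169 = 2031.3 m/s.

v_e ≈ 2030 m/s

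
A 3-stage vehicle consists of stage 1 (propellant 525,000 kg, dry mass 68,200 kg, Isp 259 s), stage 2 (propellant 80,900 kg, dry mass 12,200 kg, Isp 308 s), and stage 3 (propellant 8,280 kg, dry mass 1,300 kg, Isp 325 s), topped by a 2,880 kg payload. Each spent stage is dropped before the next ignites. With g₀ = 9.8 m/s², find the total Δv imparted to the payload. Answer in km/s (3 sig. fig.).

Ignition mass of stage 1 = 525,000+68,200 + 80,900+12,200 + 8,280+1,300 + 2,880 = 698,760 kg.
Stage 1: m₀ = 698,760 kg, m_f = 698,760 − 525,000 = 173,760 kg; Δv = 259×9.8×ln(4.021) = 2538.2×1.3916 ≈ 3532 m/s.
Stage 2: m₀ = 105,560 kg, m_f = 105,560 − 80,900 = 24,660 kg; Δv = 308×9.8×ln(4.281) = 3018.4×1.4541 ≈ 4389 m/s.
Stage 3: m₀ = 12,460 kg, m_f = 12,460 − 8,280 = 4,180 kg; Δv = 325×9.8×ln(2.981) = 3185.0×1.0922 ≈ 3479 m/s.
Total Δv = 3532 + 4389 + 3479 = 11400 m/s.

Δv ≈ 11.4 km/s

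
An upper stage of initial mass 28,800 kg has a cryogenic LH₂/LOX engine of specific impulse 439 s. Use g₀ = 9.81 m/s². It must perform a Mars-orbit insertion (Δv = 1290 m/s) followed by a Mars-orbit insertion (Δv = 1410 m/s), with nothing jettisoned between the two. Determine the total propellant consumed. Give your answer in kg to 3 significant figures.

total propellant consumed ≈ 13400 kg

v_e = Isp · g₀ = 439 × 9.81 = 4306.6 m/s.
After the first burn: m = 28800 × exp(−1290/4306.6) = 28800 × 0.74116 = 21,345.4 kg.
After the second burn: m = 21,345.4 × exp(−1410/4306.6) = 21,345.4 × 0.72079 = 15,385.6 kg.
Total propellant = m₀ − m_final = 28800 − 15,385.6 = 13,414.4 kg.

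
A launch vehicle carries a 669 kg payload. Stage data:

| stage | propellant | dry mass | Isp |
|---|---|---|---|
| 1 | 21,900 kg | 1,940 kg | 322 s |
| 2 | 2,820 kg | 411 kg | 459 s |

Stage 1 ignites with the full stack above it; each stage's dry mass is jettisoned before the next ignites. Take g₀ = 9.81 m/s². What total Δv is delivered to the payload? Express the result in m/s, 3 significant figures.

Δv ≈ 10700 m/s

Ignition mass of stage 1 = 21,900+1,940 + 2,820+411 + 669 = 27,740 kg.
Stage 1: m₀ = 27,740 kg, m_f = 27,740 − 21,900 = 5,840 kg; Δv = 322×9.81×ln(4.75) = 3158.8×1.5581 ≈ 4922 m/s.
Stage 2: m₀ = 3,900 kg, m_f = 3,900 − 2,820 = 1,080 kg; Δv = 459×9.81×ln(3.611) = 4502.8×1.2840 ≈ 5782 m/s.
Total Δv = 4922 + 5782 = 10704 m/s.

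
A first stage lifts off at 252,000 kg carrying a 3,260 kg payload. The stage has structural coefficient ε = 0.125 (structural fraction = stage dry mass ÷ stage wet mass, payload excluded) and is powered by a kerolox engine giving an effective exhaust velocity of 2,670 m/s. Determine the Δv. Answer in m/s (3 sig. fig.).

Stage wet mass = m₀ − payload = 252,000 − 3,260 = 248,740 kg.
Stage dry mass = ε × stage wet mass = 0.125 × 248,740 = 31,092.5 kg.
Burnout mass m_f = stage dry + payload = 31,092.5 + 3,260 = 34,352.5 kg.
By the Tsiolkovsky rocket equation, Δv = v_e · ln(252,000/34,352.5) = 2670.0 × ln(7.336) = 2670.0 × 1.9928 ≈ 5321 m/s.

Δv ≈ 5320 m/s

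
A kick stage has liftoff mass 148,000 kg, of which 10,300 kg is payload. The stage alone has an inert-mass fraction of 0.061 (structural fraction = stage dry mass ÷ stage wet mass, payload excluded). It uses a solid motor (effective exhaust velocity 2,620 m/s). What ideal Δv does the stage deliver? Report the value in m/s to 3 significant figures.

Δv ≈ 5420 m/s

Stage wet mass = m₀ − payload = 148,000 − 10,300 = 137,700 kg.
Stage dry mass = ε × stage wet mass = 0.061 × 137,700 = 8,399.7 kg.
Burnout mass m_f = stage dry + payload = 8,399.7 + 10,300 = 18,699.7 kg.
From the ideal rocket equation, Δv = v_e · ln(148,000/18,699.7) = 2620.0 × ln(7.915) = 2620.0 × 2.0687 ≈ 5420 m/s.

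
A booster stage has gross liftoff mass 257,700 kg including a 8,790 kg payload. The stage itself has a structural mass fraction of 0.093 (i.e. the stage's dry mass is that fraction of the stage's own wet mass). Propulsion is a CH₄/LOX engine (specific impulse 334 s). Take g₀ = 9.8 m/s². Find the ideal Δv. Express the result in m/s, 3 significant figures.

Stage wet mass = m₀ − payload = 257,700 − 8,790 = 248,910 kg.
Stage dry mass = ε × stage wet mass = 0.093 × 248,910 = 23,148.6 kg.
Burnout mass m_f = stage dry + payload = 23,148.6 + 8,790 = 31,938.6 kg.
v_e = Isp · g₀ = 334 × 9.8 = 3273.2 m/s.
Using Δv = v_e ln(m₀/m_f): Δv = v_e · ln(257,700/31,938.6) = 3273.2 × ln(8.069) = 3273.2 × 2.0880 ≈ 6834 m/s.

Δv ≈ 6830 m/s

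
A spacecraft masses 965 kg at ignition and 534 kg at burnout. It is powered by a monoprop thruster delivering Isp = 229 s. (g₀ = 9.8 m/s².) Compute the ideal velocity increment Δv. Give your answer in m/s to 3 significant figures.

Δv ≈ 1330 m/s

v_e = Isp · g₀ = 229 × 9.8 = 2244.2 m/s.
By the Tsiolkovsky rocket equation, Δv = v_e · ln(m₀/m_f) = 2244.2 × ln(1.807) = 2244.2 × 0.5917 ≈ 1328.0 m/s.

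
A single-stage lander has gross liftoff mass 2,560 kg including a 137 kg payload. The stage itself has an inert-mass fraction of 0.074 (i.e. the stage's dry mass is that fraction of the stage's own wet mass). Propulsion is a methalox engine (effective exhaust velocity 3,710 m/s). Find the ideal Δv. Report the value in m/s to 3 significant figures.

Stage wet mass = m₀ − payload = 2,560 − 137 = 2,423 kg.
Stage dry mass = ε × stage wet mass = 0.074 × 2,423 = 179.302 kg.
Burnout mass m_f = stage dry + payload = 179.302 + 137 = 316.302 kg.
Using Δv = v_e ln(m₀/m_f): Δv = v_e · ln(2,560/316.302) = 3710.0 × ln(8.094) = 3710.0 × 2.0911 ≈ 7758 m/s.

Δv ≈ 7760 m/s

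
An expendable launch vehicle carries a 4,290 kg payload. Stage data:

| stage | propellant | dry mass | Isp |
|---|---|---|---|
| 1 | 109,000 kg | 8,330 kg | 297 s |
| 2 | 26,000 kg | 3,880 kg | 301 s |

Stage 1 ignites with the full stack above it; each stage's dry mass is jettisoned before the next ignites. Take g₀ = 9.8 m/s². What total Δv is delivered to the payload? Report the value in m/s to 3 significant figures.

Δv ≈ 7920 m/s

Ignition mass of stage 1 = 109,000+8,330 + 26,000+3,880 + 4,290 = 151,500 kg.
Stage 1: m₀ = 151,500 kg, m_f = 151,500 − 109,000 = 42,500 kg; Δv = 297×9.8×ln(3.565) = 2910.6×1.2711 ≈ 3700 m/s.
Stage 2: m₀ = 34,170 kg, m_f = 34,170 − 26,000 = 8,170 kg; Δv = 301×9.8×ln(4.182) = 2949.8×1.4309 ≈ 4221 m/s.
Total Δv = 3700 + 4221 = 7921 m/s.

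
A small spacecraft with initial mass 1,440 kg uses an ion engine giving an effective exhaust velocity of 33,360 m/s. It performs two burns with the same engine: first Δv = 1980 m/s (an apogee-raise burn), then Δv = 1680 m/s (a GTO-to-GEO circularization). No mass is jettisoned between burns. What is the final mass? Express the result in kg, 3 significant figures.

After the first burn: m = 1440 × exp(−1980/33360.0) = 1440 × 0.94237 = 1,357.01 kg.
After the second burn: m = 1,357.01 × exp(−1680/33360.0) = 1,357.01 × 0.95089 = 1,290.37 kg.

final mass ≈ 1290 kg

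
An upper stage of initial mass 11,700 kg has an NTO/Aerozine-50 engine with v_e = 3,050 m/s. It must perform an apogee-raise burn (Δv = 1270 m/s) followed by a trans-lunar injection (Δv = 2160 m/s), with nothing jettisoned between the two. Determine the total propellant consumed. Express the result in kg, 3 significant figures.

total propellant consumed ≈ 7900 kg

After the first burn: m = 11700 × exp(−1270/3050.0) = 11700 × 0.65942 = 7,715.21 kg.
After the second burn: m = 7,715.21 × exp(−2160/3050.0) = 7,715.21 × 0.49253 = 3,799.97 kg.
Total propellant = m₀ − m_final = 11700 − 3,799.97 = 7,900.03 kg.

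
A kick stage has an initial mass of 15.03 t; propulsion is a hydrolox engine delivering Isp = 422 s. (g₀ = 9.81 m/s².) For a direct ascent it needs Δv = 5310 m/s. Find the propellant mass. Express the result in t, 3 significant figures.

v_e = Isp · g₀ = 422 × 9.81 = 4139.8 m/s.
By the Tsiolkovsky rocket equation, m₀/m_f = exp(Δv / v_e) = exp(5310 / 4139.8) = exp(1.2827) = 3.6062.
m_f = 15.03 / 3.6062 = 4.16782 t, so propellant = m₀ − m_f = 15.03 − 4.16782 = 10.86218 t.

propellant mass ≈ 10.9 t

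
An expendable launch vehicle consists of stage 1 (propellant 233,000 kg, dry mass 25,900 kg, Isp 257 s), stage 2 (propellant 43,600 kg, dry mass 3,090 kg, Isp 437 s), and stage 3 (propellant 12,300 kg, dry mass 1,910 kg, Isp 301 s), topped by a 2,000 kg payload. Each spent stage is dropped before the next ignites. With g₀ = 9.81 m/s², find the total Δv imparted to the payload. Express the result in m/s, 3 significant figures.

Δv ≈ 12500 m/s

Ignition mass of stage 1 = 233,000+25,900 + 43,600+3,090 + 12,300+1,910 + 2,000 = 321,800 kg.
Stage 1: m₀ = 321,800 kg, m_f = 321,800 − 233,000 = 88,800 kg; Δv = 257×9.81×ln(3.624) = 2521.2×1.2875 ≈ 3246 m/s.
Stage 2: m₀ = 62,900 kg, m_f = 62,900 − 43,600 = 19,300 kg; Δv = 437×9.81×ln(3.259) = 4287.0×1.1814 ≈ 5065 m/s.
Stage 3: m₀ = 16,210 kg, m_f = 16,210 − 12,300 = 3,910 kg; Δv = 301×9.81×ln(4.146) = 2952.8×1.4221 ≈ 4199 m/s.
Total Δv = 3246 + 5065 + 4199 = 12510 m/s.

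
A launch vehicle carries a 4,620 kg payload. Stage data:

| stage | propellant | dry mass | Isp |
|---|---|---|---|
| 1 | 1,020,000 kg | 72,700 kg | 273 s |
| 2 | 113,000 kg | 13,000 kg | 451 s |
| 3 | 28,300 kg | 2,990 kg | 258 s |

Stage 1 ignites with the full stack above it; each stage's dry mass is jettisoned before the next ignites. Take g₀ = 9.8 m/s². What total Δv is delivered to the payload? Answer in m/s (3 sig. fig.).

Δv ≈ 13700 m/s

Ignition mass of stage 1 = 1,020,000+72,700 + 113,000+13,000 + 28,300+2,990 + 4,620 = 1,254,610 kg.
Stage 1: m₀ = 1,254,610 kg, m_f = 1,254,610 − 1,020,000 = 234,610 kg; Δv = 273×9.8×ln(5.348) = 2675.4×1.6767 ≈ 4486 m/s.
Stage 2: m₀ = 161,910 kg, m_f = 161,910 − 113,000 = 48,910 kg; Δv = 451×9.8×ln(3.31) = 4419.8×1.1971 ≈ 5291 m/s.
Stage 3: m₀ = 35,910 kg, m_f = 35,910 − 28,300 = 7,610 kg; Δv = 258×9.8×ln(4.719) = 2528.4×1.5516 ≈ 3923 m/s.
Total Δv = 4486 + 5291 + 3923 = 13700 m/s.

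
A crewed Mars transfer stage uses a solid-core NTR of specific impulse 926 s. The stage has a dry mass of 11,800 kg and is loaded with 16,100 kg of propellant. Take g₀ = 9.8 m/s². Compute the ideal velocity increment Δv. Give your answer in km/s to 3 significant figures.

v_e = Isp · g₀ = 926 × 9.8 = 9074.8 m/s.
m₀ = m_dry + m_prop = 11,800 + 16,100 = 27,900 kg.
Δv = v_e · ln(m₀/m_f) = 9074.8 × ln(2.364) = 9074.8 × 0.8605 ≈ 7809.1 m/s.

Δv ≈ 7.81 km/s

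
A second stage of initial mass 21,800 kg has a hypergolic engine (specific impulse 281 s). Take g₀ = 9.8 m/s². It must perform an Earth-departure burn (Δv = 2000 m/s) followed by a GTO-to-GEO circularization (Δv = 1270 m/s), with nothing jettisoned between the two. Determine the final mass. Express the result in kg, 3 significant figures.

v_e = Isp · g₀ = 281 × 9.8 = 2753.8 m/s.
After the first burn: m = 21800 × exp(−2000/2753.8) = 21800 × 0.48371 = 10,544.9 kg.
After the second burn: m = 10,544.9 × exp(−1270/2753.8) = 10,544.9 × 0.63054 = 6,648.98 kg.

final mass ≈ 6650 kg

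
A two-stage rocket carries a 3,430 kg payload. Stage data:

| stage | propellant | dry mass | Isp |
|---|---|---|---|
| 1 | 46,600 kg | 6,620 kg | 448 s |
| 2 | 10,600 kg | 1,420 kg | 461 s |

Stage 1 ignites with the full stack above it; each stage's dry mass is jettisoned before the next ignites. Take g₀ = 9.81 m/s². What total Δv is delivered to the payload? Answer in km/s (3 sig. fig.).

Δv ≈ 10.2 km/s

Ignition mass of stage 1 = 46,600+6,620 + 10,600+1,420 + 3,430 = 68,670 kg.
Stage 1: m₀ = 68,670 kg, m_f = 68,670 − 46,600 = 22,070 kg; Δv = 448×9.81×ln(3.111) = 4394.9×1.1351 ≈ 4989 m/s.
Stage 2: m₀ = 15,450 kg, m_f = 15,450 − 10,600 = 4,850 kg; Δv = 461×9.81×ln(3.186) = 4522.4×1.1586 ≈ 5240 m/s.
Total Δv = 4989 + 5240 = 10229 m/s.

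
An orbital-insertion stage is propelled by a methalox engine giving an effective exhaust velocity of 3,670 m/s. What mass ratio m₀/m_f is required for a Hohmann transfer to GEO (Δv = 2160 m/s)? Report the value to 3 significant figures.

m₀/m_f = exp(Δv / v_e) = exp(2160 / 3670.0) = exp(0.5886) = 1.8014.

mass ratio ≈ 1.80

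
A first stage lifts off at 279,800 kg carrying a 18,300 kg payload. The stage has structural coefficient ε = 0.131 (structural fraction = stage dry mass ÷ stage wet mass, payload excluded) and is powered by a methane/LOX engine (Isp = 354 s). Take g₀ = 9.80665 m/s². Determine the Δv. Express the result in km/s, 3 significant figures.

Stage wet mass = m₀ − payload = 279,800 − 18,300 = 261,500 kg.
Stage dry mass = ε × stage wet mass = 0.131 × 261,500 = 34,256.5 kg.
Burnout mass m_f = stage dry + payload = 34,256.5 + 18,300 = 52,556.5 kg.
v_e = Isp · g₀ = 354 × 9.80665 = 3471.6 m/s.
Rocket equation: Δv = v_e · ln(279,800/52,556.5) = 3471.6 × ln(5.324) = 3471.6 × 1.6722 ≈ 5805 m/s.

Δv ≈ 5.81 km/s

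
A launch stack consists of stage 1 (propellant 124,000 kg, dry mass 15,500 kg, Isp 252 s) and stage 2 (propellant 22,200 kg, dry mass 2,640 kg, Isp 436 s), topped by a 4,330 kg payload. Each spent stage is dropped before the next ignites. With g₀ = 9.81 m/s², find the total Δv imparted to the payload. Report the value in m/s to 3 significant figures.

Ignition mass of stage 1 = 124,000+15,500 + 22,200+2,640 + 4,330 = 168,670 kg.
Stage 1: m₀ = 168,670 kg, m_f = 168,670 − 124,000 = 44,670 kg; Δv = 252×9.81×ln(3.776) = 2472.1×1.3286 ≈ 3285 m/s.
Stage 2: m₀ = 29,170 kg, m_f = 29,170 − 22,200 = 6,970 kg; Δv = 436×9.81×ln(4.185) = 4277.2×1.4315 ≈ 6123 m/s.
Total Δv = 3285 + 6123 = 9408 m/s.

Δv ≈ 9410 m/s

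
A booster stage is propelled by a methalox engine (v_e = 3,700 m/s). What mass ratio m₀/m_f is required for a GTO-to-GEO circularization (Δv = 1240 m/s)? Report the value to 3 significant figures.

mass ratio ≈ 1.40

Using Δv = v_e ln(m₀/m_f): m₀/m_f = exp(Δv / v_e) = exp(1240 / 3700.0) = exp(0.3351) = 1.3981.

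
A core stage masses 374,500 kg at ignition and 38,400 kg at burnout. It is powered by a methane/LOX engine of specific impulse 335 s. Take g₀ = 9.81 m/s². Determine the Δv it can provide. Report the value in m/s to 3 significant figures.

v_e = Isp · g₀ = 335 × 9.81 = 3286.4 m/s.
Δv = v_e · ln(m₀/m_f) = 3286.4 × ln(9.753) = 3286.4 × 2.2775 ≈ 7484.8 m/s.

Δv ≈ 7480 m/s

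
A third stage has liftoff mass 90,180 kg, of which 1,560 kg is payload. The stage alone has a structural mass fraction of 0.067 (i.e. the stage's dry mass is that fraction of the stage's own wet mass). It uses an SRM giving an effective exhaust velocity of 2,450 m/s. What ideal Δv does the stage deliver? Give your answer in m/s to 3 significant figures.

Δv ≈ 6090 m/s

Stage wet mass = m₀ − payload = 90,180 − 1,560 = 88,620 kg.
Stage dry mass = ε × stage wet mass = 0.067 × 88,620 = 5,937.54 kg.
Burnout mass m_f = stage dry + payload = 5,937.54 + 1,560 = 7,497.54 kg.
Using Δv = v_e ln(m₀/m_f): Δv = v_e · ln(90,180/7,497.54) = 2450.0 × ln(12.03) = 2450.0 × 2.4872 ≈ 6094 m/s.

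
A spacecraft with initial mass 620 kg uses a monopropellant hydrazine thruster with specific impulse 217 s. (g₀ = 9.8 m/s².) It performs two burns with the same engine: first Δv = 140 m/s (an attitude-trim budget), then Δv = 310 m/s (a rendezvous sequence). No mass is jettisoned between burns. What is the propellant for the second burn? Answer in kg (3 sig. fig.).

v_e = Isp · g₀ = 217 × 9.8 = 2126.6 m/s.
After the first burn: m = 620 × exp(−140/2126.6) = 620 × 0.93629 = 580.5 kg.
After the second burn: m = 580.5 × exp(−310/2126.6) = 580.5 × 0.86435 = 501.755 kg.
Second-burn propellant = 580.5 − 501.755 = 78.745 kg.

propellant for the second burn ≈ 78.7 kg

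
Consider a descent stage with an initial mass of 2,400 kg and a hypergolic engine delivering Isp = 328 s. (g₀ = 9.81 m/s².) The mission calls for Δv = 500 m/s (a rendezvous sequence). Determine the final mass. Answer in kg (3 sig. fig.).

final mass ≈ 2050 kg

v_e = Isp · g₀ = 328 × 9.81 = 3217.7 m/s.
m₀/m_f = exp(Δv / v_e) = exp(500 / 3217.7) = exp(0.1554) = 1.1681.
m_f = m₀ / 1.1681 = 2,400 / 1.1681 = 2,054.62 kg.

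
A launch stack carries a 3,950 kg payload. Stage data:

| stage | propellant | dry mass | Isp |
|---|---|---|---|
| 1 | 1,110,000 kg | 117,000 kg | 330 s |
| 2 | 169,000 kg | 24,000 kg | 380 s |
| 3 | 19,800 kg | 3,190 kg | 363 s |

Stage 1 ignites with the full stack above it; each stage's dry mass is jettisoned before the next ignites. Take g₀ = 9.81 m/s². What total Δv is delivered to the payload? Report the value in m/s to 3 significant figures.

Ignition mass of stage 1 = 1,110,000+117,000 + 169,000+24,000 + 19,800+3,190 + 3,950 = 1,446,940 kg.
Stage 1: m₀ = 1,446,940 kg, m_f = 1,446,940 − 1,110,000 = 336,940 kg; Δv = 330×9.81×ln(4.294) = 3237.3×1.4573 ≈ 4718 m/s.
Stage 2: m₀ = 219,940 kg, m_f = 219,940 − 169,000 = 50,940 kg; Δv = 380×9.81×ln(4.318) = 3727.8×1.4627 ≈ 5453 m/s.
Stage 3: m₀ = 26,940 kg, m_f = 26,940 − 19,800 = 7,140 kg; Δv = 363×9.81×ln(3.773) = 3561.0×1.3279 ≈ 4729 m/s.
Total Δv = 4718 + 5453 + 4729 = 14900 m/s.

Δv ≈ 14900 m/s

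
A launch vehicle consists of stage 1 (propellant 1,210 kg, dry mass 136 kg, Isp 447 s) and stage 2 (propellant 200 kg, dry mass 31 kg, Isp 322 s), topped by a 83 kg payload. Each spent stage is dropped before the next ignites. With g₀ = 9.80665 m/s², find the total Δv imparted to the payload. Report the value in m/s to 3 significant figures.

Δv ≈ 8920 m/s

Ignition mass of stage 1 = 1,210+136 + 200+31 + 83 = 1,660 kg.
Stage 1: m₀ = 1,660 kg, m_f = 1,660 − 1,210 = 450 kg; Δv = 447×9.80665×ln(3.689) = 4383.6×1.3053 ≈ 5722 m/s.
Stage 2: m₀ = 314 kg, m_f = 314 − 200 = 114 kg; Δv = 322×9.80665×ln(2.754) = 3157.7×1.0132 ≈ 3199 m/s.
Total Δv = 5722 + 3199 = 8921 m/s.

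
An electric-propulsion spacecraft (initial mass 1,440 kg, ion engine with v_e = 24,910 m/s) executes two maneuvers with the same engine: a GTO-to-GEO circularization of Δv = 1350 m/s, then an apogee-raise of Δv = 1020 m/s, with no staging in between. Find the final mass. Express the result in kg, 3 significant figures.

final mass ≈ 1310 kg

After the first burn: m = 1440 × exp(−1350/24910.0) = 1440 × 0.94725 = 1,364.04 kg.
After the second burn: m = 1,364.04 × exp(−1020/24910.0) = 1,364.04 × 0.95988 = 1,309.31 kg.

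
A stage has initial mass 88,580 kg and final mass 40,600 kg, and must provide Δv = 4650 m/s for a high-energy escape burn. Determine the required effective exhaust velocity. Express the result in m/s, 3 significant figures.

ln(m₀/m_f) = ln(88580/40600) = ln(2.182) = 0.7801.
By the Tsiolkovsky rocket equation, v_e = Δv / ln(m₀/m_f) = 4650 / 0.7801 = 5960.5 m/s.

v_e ≈ 5960 m/s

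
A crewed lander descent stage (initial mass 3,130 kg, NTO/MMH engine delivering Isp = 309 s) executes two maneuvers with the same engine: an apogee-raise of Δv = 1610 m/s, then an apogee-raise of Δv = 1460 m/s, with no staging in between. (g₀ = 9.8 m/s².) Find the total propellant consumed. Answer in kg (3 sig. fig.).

total propellant consumed ≈ 1990 kg

v_e = Isp · g₀ = 309 × 9.8 = 3028.2 m/s.
After the first burn: m = 3130 × exp(−1610/3028.2) = 3130 × 0.58762 = 1,839.25 kg.
After the second burn: m = 1,839.25 × exp(−1460/3028.2) = 1,839.25 × 0.61746 = 1,135.66 kg.
Total propellant = m₀ − m_final = 3130 − 1,135.66 = 1,994.34 kg.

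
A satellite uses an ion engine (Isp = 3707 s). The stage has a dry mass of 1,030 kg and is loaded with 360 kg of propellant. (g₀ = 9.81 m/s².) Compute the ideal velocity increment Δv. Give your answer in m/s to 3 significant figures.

Δv ≈ 10900 m/s

v_e = Isp · g₀ = 3707 × 9.81 = 36365.7 m/s.
m₀ = m_dry + m_prop = 1,030 + 360 = 1,390 kg.
Δv = v_e · ln(m₀/m_f) = 36365.7 × ln(1.35) = 36365.7 × 0.2997 ≈ 10900.4 m/s.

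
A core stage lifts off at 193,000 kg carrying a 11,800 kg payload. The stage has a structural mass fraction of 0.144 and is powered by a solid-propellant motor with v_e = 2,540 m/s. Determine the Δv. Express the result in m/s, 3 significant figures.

Δv ≈ 4130 m/s

Stage wet mass = m₀ − payload = 193,000 − 11,800 = 181,200 kg.
Stage dry mass = ε × stage wet mass = 0.144 × 181,200 = 26,092.8 kg.
Burnout mass m_f = stage dry + payload = 26,092.8 + 11,800 = 37,892.8 kg.
Δv = v_e · ln(193,000/37,892.8) = 2540.0 × ln(5.093) = 2540.0 × 1.6279 ≈ 4135 m/s.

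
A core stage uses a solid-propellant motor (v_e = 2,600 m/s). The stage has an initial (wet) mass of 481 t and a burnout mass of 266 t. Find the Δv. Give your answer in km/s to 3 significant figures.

Rocket equation: Δv = v_e · ln(m₀/m_f) = 2600.0 × ln(1.808) = 2600.0 × 0.5924 ≈ 1540.2 m/s.

Δv ≈ 1.54 km/s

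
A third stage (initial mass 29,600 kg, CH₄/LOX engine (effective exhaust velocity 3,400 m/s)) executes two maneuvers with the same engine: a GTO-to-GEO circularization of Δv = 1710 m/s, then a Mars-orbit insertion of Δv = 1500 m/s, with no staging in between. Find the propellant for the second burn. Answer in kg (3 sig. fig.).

After the first burn: m = 29600 × exp(−1710/3400.0) = 29600 × 0.60475 = 17,900.6 kg.
After the second burn: m = 17,900.6 × exp(−1500/3400.0) = 17,900.6 × 0.64328 = 11,515.1 kg.
Second-burn propellant = 17,900.6 − 11,515.1 = 6,385.5 kg.

propellant for the second burn ≈ 6390 kg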